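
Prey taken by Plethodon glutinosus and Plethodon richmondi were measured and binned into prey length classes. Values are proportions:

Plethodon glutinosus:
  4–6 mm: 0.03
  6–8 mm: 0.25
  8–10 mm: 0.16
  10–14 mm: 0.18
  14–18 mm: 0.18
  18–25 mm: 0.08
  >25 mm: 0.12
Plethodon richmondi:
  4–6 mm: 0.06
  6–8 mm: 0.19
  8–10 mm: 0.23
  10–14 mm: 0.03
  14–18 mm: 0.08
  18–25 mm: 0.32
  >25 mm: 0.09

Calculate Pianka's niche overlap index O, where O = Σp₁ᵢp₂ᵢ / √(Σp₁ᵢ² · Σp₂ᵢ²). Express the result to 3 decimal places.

0.742

Σ p₁ᵢp₂ᵢ = 0.0018 + 0.0475 + 0.0368 + 0.0054 + 0.0144 + 0.0256 + 0.0108 = 0.1423
Σp_1ᵢ² = 0.03² + 0.25² + 0.16² + 0.18² + 0.18² + 0.08² + 0.12² = 0.0009 + 0.0625 + 0.0256 + 0.0324 + 0.0324 + 0.0064 + 0.0144 = 0.1746
Σp_2ᵢ² = 0.06² + 0.19² + 0.23² + 0.03² + 0.08² + 0.32² + 0.09² = 0.0036 + 0.0361 + 0.0529 + 0.0009 + 0.0064 + 0.1024 + 0.0081 = 0.2104
O = 0.1423 / √(0.1746 × 0.2104) = 0.1423 / 0.191666 = 0.74244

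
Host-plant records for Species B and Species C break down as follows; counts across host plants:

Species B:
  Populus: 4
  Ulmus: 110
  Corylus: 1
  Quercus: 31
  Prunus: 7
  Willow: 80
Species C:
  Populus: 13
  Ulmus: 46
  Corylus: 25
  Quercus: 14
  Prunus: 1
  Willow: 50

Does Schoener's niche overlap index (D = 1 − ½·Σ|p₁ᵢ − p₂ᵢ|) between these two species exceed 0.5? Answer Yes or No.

Proportions for Species B (n=233): 4/233=0.0172, 110/233=0.4721, 1/233=0.0043, 31/233=0.1330, 7/233=0.0300, 80/233=0.3433
Proportions for Species C (n=149): 13/149=0.0872, 46/149=0.3087, 25/149=0.1678, 14/149=0.0940, 1/149=0.0067, 50/149=0.3356
Σ|p₁ᵢ − p₂ᵢ| = 0.0700 + 0.1634 + 0.1635 + 0.0390 + 0.0233 + 0.0077 = 0.4669
D = 1 − ½ × 0.4669 = 1 − 0.23345 = 0.76655
D = 0.76655 > 0.5 → Yes.

Yes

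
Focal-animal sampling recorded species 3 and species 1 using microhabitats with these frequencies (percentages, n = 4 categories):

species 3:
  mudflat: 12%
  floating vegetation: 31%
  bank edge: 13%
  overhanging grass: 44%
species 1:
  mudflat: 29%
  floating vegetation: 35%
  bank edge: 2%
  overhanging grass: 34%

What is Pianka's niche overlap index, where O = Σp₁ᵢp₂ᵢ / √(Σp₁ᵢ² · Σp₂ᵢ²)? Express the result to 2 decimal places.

Convert percentages to proportions (divide by 100).
Σ p₁ᵢp₂ᵢ = 0.0348 + 0.1085 + 0.0026 + 0.1496 = 0.2955
Σp_1ᵢ² = 0.12² + 0.31² + 0.13² + 0.44² = 0.0144 + 0.0961 + 0.0169 + 0.1936 = 0.3210
Σp_2ᵢ² = 0.29² + 0.35² + 0.02² + 0.34² = 0.0841 + 0.1225 + 0.0004 + 0.1156 = 0.3226
O = 0.2955 / √(0.3210 × 0.3226) = 0.2955 / 0.32180 = 0.9183

0.92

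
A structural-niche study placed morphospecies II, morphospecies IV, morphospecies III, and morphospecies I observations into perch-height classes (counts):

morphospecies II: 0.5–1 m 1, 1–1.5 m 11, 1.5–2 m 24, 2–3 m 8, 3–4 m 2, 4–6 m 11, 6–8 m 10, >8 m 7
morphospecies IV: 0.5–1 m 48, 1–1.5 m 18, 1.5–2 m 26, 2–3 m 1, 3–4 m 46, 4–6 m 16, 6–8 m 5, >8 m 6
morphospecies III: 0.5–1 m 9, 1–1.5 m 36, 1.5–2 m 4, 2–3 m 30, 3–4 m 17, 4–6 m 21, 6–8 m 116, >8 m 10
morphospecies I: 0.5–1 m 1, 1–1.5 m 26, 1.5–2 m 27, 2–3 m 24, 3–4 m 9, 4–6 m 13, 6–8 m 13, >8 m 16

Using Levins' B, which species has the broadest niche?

morphospecies I

Proportions for morphospecies II (n=74): 1/74=0.0135, 11/74=0.1486, 24/74=0.3243, 8/74=0.1081, 2/74=0.0270, 11/74=0.1486, 10/74=0.1351, 7/74=0.0946
Proportions for morphospecies IV (n=166): 48/166=0.2892, 18/166=0.1084, 26/166=0.1566, 1/166=0.0060, 46/166=0.2771, 16/166=0.0964, 5/166=0.0301, 6/166=0.0361
Proportions for morphospecies III (n=243): 9/243=0.0370, 36/243=0.1481, 4/243=0.0165, 30/243=0.1235, 17/243=0.0700, 21/243=0.0864, 116/243=0.4774, 10/243=0.0412
Proportions for morphospecies I (n=129): 1/129=0.0078, 26/129=0.2016, 27/129=0.2093, 24/129=0.1860, 9/129=0.0698, 13/129=0.1008, 13/129=0.1008, 16/129=0.1240
Σp_IIᵢ² = 0.0135² + 0.1486² + 0.3243² + 0.1081² + 0.0270² + 0.1486² + 0.1351² + 0.0946² = 0.000182 + 0.022082 + 0.105170 + 0.011686 + 0.000729 + 0.022082 + 0.018252 + 0.008949 = 0.189132
B_II = 1 / 0.189132 = 5.2873
Σp_IVᵢ² = 0.2892² + 0.1084² + 0.1566² + 0.0060² + 0.2771² + 0.0964² + 0.0301² + 0.0361² = 0.083637 + 0.011751 + 0.024524 + 0.000036 + 0.076784 + 0.009293 + 0.000906 + 0.001303 = 0.208234
B_IV = 1 / 0.208234 = 4.8023
Σp_IIIᵢ² = 0.0370² + 0.1481² + 0.0165² + 0.1235² + 0.0700² + 0.0864² + 0.4774² + 0.0412² = 0.001369 + 0.021934 + 0.000272 + 0.015252 + 0.004900 + 0.007465 + 0.227911 + 0.001697 = 0.280800
B_III = 1 / 0.280800 = 3.5613
Σp_Iᵢ² = 0.0078² + 0.2016² + 0.2093² + 0.1860² + 0.0698² + 0.1008² + 0.1008² + 0.1240² = 0.000061 + 0.040643 + 0.043806 + 0.034596 + 0.004872 + 0.010161 + 0.010161 + 0.015376 = 0.159676
B_I = 1 / 0.159676 = 6.2627
Highest B → broadest niche (most generalist): morphospecies I (B = 6.26).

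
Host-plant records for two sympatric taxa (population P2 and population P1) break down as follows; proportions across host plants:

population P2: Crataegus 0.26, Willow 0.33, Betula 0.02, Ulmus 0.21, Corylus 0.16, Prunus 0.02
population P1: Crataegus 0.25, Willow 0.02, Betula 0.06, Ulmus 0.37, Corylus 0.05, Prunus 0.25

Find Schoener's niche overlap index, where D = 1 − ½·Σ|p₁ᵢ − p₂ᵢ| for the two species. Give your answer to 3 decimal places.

Σ|p₁ᵢ − p₂ᵢ| = 0.01 + 0.31 + 0.04 + 0.16 + 0.11 + 0.23 = 0.86
D = 1 − ½ × 0.86 = 1 − 0.430 = 0.57000

0.570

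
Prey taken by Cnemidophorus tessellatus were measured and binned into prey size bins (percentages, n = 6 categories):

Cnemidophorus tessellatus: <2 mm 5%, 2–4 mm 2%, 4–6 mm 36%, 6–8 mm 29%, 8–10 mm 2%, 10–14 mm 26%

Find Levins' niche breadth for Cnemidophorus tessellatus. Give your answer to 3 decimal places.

Convert percentages to proportions (divide by 100).
Σpᵢ² = 0.05² + 0.02² + 0.36² + 0.29² + 0.02² + 0.26² = 0.0025 + 0.0004 + 0.1296 + 0.0841 + 0.0004 + 0.0676 = 0.2846
B = 1 / 0.2846 = 3.51370

3.514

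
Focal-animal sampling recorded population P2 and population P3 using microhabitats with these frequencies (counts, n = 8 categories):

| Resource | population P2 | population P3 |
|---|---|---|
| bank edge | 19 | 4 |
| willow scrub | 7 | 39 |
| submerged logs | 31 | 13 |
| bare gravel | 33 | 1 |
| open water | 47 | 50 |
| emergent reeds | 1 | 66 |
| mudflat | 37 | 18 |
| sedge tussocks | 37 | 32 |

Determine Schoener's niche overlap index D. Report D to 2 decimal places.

0.56

Proportions for population P2 (n=212): 19/212=0.0896, 7/212=0.0330, 31/212=0.1462, 33/212=0.1557, 47/212=0.2217, 1/212=0.0047, 37/212=0.1745, 37/212=0.1745
Proportions for population P3 (n=223): 4/223=0.0179, 39/223=0.1749, 13/223=0.0583, 1/223=0.0045, 50/223=0.2242, 66/223=0.2960, 18/223=0.0807, 32/223=0.1435
Σ|p₁ᵢ − p₂ᵢ| = 0.0717 + 0.1419 + 0.0879 + 0.1512 + 0.0025 + 0.2913 + 0.0938 + 0.0310 = 0.8713
D = 1 − ½ × 0.8713 = 1 − 0.43565 = 0.56435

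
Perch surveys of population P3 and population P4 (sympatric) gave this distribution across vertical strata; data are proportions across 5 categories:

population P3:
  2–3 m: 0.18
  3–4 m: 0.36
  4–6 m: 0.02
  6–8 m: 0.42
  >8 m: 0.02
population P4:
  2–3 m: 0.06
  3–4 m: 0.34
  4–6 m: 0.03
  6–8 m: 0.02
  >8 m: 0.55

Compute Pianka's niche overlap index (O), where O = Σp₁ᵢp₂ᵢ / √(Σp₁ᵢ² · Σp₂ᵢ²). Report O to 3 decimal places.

Σ p₁ᵢp₂ᵢ = 0.0108 + 0.1224 + 0.0006 + 0.0084 + 0.0110 = 0.1532
Σp_1ᵢ² = 0.18² + 0.36² + 0.02² + 0.42² + 0.02² = 0.0324 + 0.1296 + 0.0004 + 0.1764 + 0.0004 = 0.3392
Σp_2ᵢ² = 0.06² + 0.34² + 0.03² + 0.02² + 0.55² = 0.0036 + 0.1156 + 0.0009 + 0.0004 + 0.3025 = 0.4230
O = 0.1532 / √(0.3392 × 0.4230) = 0.1532 / 0.378790 = 0.40445

0.404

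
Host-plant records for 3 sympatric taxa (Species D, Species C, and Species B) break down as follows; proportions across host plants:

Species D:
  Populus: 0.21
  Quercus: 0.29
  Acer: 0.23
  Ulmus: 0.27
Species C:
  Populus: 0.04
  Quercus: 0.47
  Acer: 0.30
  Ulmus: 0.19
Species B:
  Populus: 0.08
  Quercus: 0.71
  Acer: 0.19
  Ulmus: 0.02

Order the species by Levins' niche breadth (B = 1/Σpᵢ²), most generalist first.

Species D > Species C > Species B

Σp_Dᵢ² = 0.21² + 0.29² + 0.23² + 0.27² = 0.0441 + 0.0841 + 0.0529 + 0.0729 = 0.2540
B_D = 1 / 0.2540 = 3.9370
Σp_Cᵢ² = 0.04² + 0.47² + 0.30² + 0.19² = 0.0016 + 0.2209 + 0.0900 + 0.0361 = 0.3486
B_C = 1 / 0.3486 = 2.8686
Σp_Bᵢ² = 0.08² + 0.71² + 0.19² + 0.02² = 0.0064 + 0.5041 + 0.0361 + 0.0004 = 0.5470
B_B = 1 / 0.5470 = 1.8282
Ranking by B (broadest → narrowest): Species D (3.94) > Species C (2.87) > Species B (1.83)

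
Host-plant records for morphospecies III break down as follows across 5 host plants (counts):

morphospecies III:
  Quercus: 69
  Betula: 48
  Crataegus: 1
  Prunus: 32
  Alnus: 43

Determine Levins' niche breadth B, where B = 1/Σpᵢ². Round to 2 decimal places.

Proportions for morphospecies III (n=193): 69/193=0.3575, 48/193=0.2487, 1/193=0.0052, 32/193=0.1658, 43/193=0.2228
Σpᵢ² = 0.3575² + 0.2487² + 0.0052² + 0.1658² + 0.2228² = 0.127806 + 0.061852 + 0.000027 + 0.027490 + 0.049640 = 0.266815
B = 1 / 0.266815 = 3.7479

3.75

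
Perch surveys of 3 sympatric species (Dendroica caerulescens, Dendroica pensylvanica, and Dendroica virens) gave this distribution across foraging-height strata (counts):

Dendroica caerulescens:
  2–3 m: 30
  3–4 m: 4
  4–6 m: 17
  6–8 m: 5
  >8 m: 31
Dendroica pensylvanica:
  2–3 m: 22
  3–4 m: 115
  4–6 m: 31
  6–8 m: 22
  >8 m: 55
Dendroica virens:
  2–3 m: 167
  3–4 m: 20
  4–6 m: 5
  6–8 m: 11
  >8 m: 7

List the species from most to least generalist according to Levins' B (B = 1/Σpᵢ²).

Proportions for Dendroica caerulescens (n=87): 30/87=0.3448, 4/87=0.0460, 17/87=0.1954, 5/87=0.0575, 31/87=0.3563
Proportions for Dendroica pensylvanica (n=245): 22/245=0.0898, 115/245=0.4694, 31/245=0.1265, 22/245=0.0898, 55/245=0.2245
Proportions for Dendroica virens (n=210): 167/210=0.7952, 20/210=0.0952, 5/210=0.0238, 11/210=0.0524, 7/210=0.0333
Σp_caerᵢ² = 0.3448² + 0.0460² + 0.1954² + 0.0575² + 0.3563² = 0.118887 + 0.002116 + 0.038181 + 0.003306 + 0.126950 = 0.289440
B_caer = 1 / 0.289440 = 3.4549
Σp_pensᵢ² = 0.0898² + 0.4694² + 0.1265² + 0.0898² + 0.2245² = 0.008064 + 0.220336 + 0.016002 + 0.008064 + 0.050400 = 0.302866
B_pens = 1 / 0.302866 = 3.3018
Σp_vireᵢ² = 0.7952² + 0.0952² + 0.0238² + 0.0524² + 0.0333² = 0.632343 + 0.009063 + 0.000566 + 0.002746 + 0.001109 = 0.645827
B_vire = 1 / 0.645827 = 1.5484
Ranking by B (broadest → narrowest): Dendroica caerulescens (3.45) > Dendroica pensylvanica (3.30) > Dendroica virens (1.55)

Dendroica caerulescens > Dendroica pensylvanica > Dendroica virens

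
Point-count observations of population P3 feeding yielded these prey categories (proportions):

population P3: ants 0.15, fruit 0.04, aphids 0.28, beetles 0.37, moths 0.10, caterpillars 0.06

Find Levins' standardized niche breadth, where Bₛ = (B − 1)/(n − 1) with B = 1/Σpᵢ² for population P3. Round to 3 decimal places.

Σpᵢ² = 0.15² + 0.04² + 0.28² + 0.37² + 0.10² + 0.06² = 0.0225 + 0.0016 + 0.0784 + 0.1369 + 0.0100 + 0.0036 = 0.2530
B = 1 / 0.2530 = 3.95257
Bₛ = (B − 1)/(n − 1) = (3.95257 − 1)/(6 − 1) = 2.95257/5 = 0.59051

0.591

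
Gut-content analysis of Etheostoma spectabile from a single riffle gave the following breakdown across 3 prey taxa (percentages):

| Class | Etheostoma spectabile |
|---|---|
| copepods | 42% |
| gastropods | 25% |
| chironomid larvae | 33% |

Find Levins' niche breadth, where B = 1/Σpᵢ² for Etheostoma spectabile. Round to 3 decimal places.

2.875

Convert percentages to proportions (divide by 100).
Σpᵢ² = 0.42² + 0.25² + 0.33² = 0.1764 + 0.0625 + 0.1089 = 0.3478
B = 1 / 0.3478 = 2.87522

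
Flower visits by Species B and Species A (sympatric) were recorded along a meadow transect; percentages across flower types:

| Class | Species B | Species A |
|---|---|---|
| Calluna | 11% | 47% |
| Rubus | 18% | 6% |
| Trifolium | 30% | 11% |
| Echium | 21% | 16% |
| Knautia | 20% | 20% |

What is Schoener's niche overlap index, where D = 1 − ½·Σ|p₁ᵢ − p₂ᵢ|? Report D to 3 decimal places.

Convert percentages to proportions (divide by 100).
Σ|p₁ᵢ − p₂ᵢ| = 0.36 + 0.12 + 0.19 + 0.05 + 0.00 = 0.72
D = 1 − ½ × 0.72 = 1 − 0.360 = 0.64000

0.640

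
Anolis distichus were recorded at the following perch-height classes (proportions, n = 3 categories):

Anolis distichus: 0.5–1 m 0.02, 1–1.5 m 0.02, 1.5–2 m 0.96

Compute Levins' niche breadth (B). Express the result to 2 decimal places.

Σpᵢ² = 0.02² + 0.02² + 0.96² = 0.0004 + 0.0004 + 0.9216 = 0.9224
B = 1 / 0.9224 = 1.0841

1.08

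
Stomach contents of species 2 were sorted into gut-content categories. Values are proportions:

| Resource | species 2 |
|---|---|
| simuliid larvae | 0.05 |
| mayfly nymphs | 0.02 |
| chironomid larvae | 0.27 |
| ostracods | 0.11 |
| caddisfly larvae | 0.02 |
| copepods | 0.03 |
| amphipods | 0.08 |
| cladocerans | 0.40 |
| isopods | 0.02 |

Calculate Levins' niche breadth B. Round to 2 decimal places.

Σpᵢ² = 0.05² + 0.02² + 0.27² + 0.11² + 0.02² + 0.03² + 0.08² + 0.40² + 0.02² = 0.0025 + 0.0004 + 0.0729 + 0.0121 + 0.0004 + 0.0009 + 0.0064 + 0.1600 + 0.0004 = 0.2560
B = 1 / 0.2560 = 3.9063

3.91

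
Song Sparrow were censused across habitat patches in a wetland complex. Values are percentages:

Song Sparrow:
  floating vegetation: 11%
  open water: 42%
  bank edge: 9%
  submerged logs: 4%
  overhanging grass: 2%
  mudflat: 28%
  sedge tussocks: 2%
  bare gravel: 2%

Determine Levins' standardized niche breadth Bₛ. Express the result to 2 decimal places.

0.37

Convert percentages to proportions (divide by 100).
Σpᵢ² = 0.11² + 0.42² + 0.09² + 0.04² + 0.02² + 0.28² + 0.02² + 0.02² = 0.0121 + 0.1764 + 0.0081 + 0.0016 + 0.0004 + 0.0784 + 0.0004 + 0.0004 = 0.2778
B = 1 / 0.2778 = 3.5997
Bₛ = (B − 1)/(n − 1) = (3.5997 − 1)/(8 − 1) = 2.5997/7 = 0.3714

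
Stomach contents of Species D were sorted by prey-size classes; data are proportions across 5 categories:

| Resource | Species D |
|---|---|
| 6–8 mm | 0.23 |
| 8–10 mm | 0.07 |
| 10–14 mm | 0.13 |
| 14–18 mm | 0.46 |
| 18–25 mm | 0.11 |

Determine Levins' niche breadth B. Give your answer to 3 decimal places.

3.351

Σpᵢ² = 0.23² + 0.07² + 0.13² + 0.46² + 0.11² = 0.0529 + 0.0049 + 0.0169 + 0.2116 + 0.0121 = 0.2984
B = 1 / 0.2984 = 3.35121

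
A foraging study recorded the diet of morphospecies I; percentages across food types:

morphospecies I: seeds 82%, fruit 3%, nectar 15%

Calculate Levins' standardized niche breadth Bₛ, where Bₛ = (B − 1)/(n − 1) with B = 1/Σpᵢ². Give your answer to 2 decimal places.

0.22

Convert percentages to proportions (divide by 100).
Σpᵢ² = 0.82² + 0.03² + 0.15² = 0.6724 + 0.0009 + 0.0225 = 0.6958
B = 1 / 0.6958 = 1.4372
Bₛ = (B − 1)/(n − 1) = (1.4372 − 1)/(3 − 1) = 0.4372/2 = 0.2186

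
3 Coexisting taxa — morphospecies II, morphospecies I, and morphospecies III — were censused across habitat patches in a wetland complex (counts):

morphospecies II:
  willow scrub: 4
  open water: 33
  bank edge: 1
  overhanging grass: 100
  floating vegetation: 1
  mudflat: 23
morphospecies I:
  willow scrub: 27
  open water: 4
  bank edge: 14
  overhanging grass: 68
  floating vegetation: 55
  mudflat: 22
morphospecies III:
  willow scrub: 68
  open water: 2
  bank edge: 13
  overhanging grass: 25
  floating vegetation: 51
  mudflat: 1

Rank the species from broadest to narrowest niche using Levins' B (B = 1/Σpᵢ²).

morphospecies I > morphospecies III > morphospecies II

Proportions for morphospecies II (n=162): 4/162=0.0247, 33/162=0.2037, 1/162=0.0062, 100/162=0.6173, 1/162=0.0062, 23/162=0.1420
Proportions for morphospecies I (n=190): 27/190=0.1421, 4/190=0.0211, 14/190=0.0737, 68/190=0.3579, 55/190=0.2895, 22/190=0.1158
Proportions for morphospecies III (n=160): 68/160=0.4250, 2/160=0.0125, 13/160=0.0813, 25/160=0.1563, 51/160=0.3188, 1/160=0.0063
Σp_IIᵢ² = 0.0247² + 0.2037² + 0.0062² + 0.6173² + 0.0062² + 0.1420² = 0.000610 + 0.041494 + 0.000038 + 0.381059 + 0.000038 + 0.020164 = 0.443403
B_II = 1 / 0.443403 = 2.2553
Σp_Iᵢ² = 0.1421² + 0.0211² + 0.0737² + 0.3579² + 0.2895² + 0.1158² = 0.020192 + 0.000445 + 0.005432 + 0.128092 + 0.083810 + 0.013410 = 0.251381
B_I = 1 / 0.251381 = 3.9780
Σp_IIIᵢ² = 0.4250² + 0.0125² + 0.0813² + 0.1563² + 0.3188² + 0.0063² = 0.180625 + 0.000156 + 0.006610 + 0.024430 + 0.101633 + 0.000040 = 0.313494
B_III = 1 / 0.313494 = 3.1899
Ranking by B (broadest → narrowest): morphospecies I (3.98) > morphospecies III (3.19) > morphospecies II (2.26)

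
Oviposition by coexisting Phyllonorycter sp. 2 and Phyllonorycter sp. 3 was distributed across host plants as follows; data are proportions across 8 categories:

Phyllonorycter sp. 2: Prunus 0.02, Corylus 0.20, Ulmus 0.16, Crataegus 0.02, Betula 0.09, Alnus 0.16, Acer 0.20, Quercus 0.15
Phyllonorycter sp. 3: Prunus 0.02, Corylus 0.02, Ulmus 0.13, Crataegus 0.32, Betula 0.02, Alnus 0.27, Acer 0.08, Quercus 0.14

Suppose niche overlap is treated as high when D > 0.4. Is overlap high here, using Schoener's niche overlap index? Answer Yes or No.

Yes

Σ|p₁ᵢ − p₂ᵢ| = 0.00 + 0.18 + 0.03 + 0.30 + 0.07 + 0.11 + 0.12 + 0.01 = 0.82
D = 1 − ½ × 0.82 = 1 − 0.410 = 0.5900
D = 0.5900 > 0.4 → Yes.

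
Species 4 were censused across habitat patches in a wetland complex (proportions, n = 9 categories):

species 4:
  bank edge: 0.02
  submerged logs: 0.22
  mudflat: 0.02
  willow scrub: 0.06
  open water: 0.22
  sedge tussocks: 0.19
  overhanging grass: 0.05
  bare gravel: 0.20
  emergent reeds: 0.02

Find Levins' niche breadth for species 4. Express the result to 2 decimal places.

Σpᵢ² = 0.02² + 0.22² + 0.02² + 0.06² + 0.22² + 0.19² + 0.05² + 0.20² + 0.02² = 0.0004 + 0.0484 + 0.0004 + 0.0036 + 0.0484 + 0.0361 + 0.0025 + 0.0400 + 0.0004 = 0.1802
B = 1 / 0.1802 = 5.5494

5.55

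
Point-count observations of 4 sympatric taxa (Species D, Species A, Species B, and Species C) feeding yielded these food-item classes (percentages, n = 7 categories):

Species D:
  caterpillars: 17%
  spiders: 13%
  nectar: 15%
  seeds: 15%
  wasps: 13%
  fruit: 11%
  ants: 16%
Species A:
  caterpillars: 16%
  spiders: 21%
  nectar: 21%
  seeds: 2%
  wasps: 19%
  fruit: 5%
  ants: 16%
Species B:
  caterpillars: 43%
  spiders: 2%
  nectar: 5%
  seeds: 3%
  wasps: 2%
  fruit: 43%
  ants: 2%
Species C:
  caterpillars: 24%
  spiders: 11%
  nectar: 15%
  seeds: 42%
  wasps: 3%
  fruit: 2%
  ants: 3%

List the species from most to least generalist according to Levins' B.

Convert percentages to proportions (divide by 100).
Σp_Dᵢ² = 0.17² + 0.13² + 0.15² + 0.15² + 0.13² + 0.11² + 0.16² = 0.0289 + 0.0169 + 0.0225 + 0.0225 + 0.0169 + 0.0121 + 0.0256 = 0.1454
B_D = 1 / 0.1454 = 6.8776
Σp_Aᵢ² = 0.16² + 0.21² + 0.21² + 0.02² + 0.19² + 0.05² + 0.16² = 0.0256 + 0.0441 + 0.0441 + 0.0004 + 0.0361 + 0.0025 + 0.0256 = 0.1784
B_A = 1 / 0.1784 = 5.6054
Σp_Bᵢ² = 0.43² + 0.02² + 0.05² + 0.03² + 0.02² + 0.43² + 0.02² = 0.1849 + 0.0004 + 0.0025 + 0.0009 + 0.0004 + 0.1849 + 0.0004 = 0.3744
B_B = 1 / 0.3744 = 2.6709
Σp_Cᵢ² = 0.24² + 0.11² + 0.15² + 0.42² + 0.03² + 0.02² + 0.03² = 0.0576 + 0.0121 + 0.0225 + 0.1764 + 0.0009 + 0.0004 + 0.0009 = 0.2708
B_C = 1 / 0.2708 = 3.6928
Ranking by B (broadest → narrowest): Species D (6.88) > Species A (5.61) > Species C (3.69) > Species B (2.67)

Species D > Species A > Species C > Species B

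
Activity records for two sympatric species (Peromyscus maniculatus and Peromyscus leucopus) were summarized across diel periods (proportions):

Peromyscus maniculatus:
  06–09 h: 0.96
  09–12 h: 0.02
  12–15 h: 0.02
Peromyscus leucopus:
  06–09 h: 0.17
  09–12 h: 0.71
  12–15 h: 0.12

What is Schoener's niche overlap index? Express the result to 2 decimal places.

0.21

Σ|p₁ᵢ − p₂ᵢ| = 0.79 + 0.69 + 0.10 = 1.58
D = 1 − ½ × 1.58 = 1 − 0.790 = 0.2100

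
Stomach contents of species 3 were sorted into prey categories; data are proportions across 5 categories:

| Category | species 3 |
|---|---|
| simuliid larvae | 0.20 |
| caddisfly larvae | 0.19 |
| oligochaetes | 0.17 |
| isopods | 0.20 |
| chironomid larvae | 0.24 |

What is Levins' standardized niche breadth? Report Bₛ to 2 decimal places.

Σpᵢ² = 0.20² + 0.19² + 0.17² + 0.20² + 0.24² = 0.0400 + 0.0361 + 0.0289 + 0.0400 + 0.0576 = 0.2026
B = 1 / 0.2026 = 4.9358
Bₛ = (B − 1)/(n − 1) = (4.9358 − 1)/(5 − 1) = 3.9358/4 = 0.9840

0.98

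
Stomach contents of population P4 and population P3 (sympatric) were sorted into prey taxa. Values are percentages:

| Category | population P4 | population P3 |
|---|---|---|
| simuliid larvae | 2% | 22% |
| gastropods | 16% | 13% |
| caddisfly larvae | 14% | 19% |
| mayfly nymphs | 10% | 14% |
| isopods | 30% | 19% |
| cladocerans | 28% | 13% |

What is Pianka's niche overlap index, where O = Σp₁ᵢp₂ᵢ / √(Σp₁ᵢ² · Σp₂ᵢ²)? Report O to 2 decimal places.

0.81

Convert percentages to proportions (divide by 100).
Σ p₁ᵢp₂ᵢ = 0.0044 + 0.0208 + 0.0266 + 0.0140 + 0.0570 + 0.0364 = 0.1592
Σp_1ᵢ² = 0.02² + 0.16² + 0.14² + 0.10² + 0.30² + 0.28² = 0.0004 + 0.0256 + 0.0196 + 0.0100 + 0.0900 + 0.0784 = 0.2240
Σp_2ᵢ² = 0.22² + 0.13² + 0.19² + 0.14² + 0.19² + 0.13² = 0.0484 + 0.0169 + 0.0361 + 0.0196 + 0.0361 + 0.0169 = 0.1740
O = 0.1592 / √(0.2240 × 0.1740) = 0.1592 / 0.19742 = 0.8064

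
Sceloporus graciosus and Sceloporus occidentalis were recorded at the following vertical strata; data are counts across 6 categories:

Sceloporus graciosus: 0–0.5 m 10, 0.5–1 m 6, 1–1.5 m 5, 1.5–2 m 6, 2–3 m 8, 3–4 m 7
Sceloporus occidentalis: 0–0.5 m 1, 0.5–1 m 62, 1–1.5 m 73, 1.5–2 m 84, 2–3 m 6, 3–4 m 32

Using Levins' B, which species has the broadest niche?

Proportions for Sceloporus graciosus (n=42): 10/42=0.2381, 6/42=0.1429, 5/42=0.1190, 6/42=0.1429, 8/42=0.1905, 7/42=0.1667
Proportions for Sceloporus occidentalis (n=258): 1/258=0.0039, 62/258=0.2403, 73/258=0.2829, 84/258=0.3256, 6/258=0.0233, 32/258=0.1240
Σp_gracᵢ² = 0.2381² + 0.1429² + 0.1190² + 0.1429² + 0.1905² + 0.1667² = 0.056692 + 0.020420 + 0.014161 + 0.020420 + 0.036290 + 0.027789 = 0.175772
B_grac = 1 / 0.175772 = 5.6892
Σp_occiᵢ² = 0.0039² + 0.2403² + 0.2829² + 0.3256² + 0.0233² + 0.1240² = 0.000015 + 0.057744 + 0.080032 + 0.106015 + 0.000543 + 0.015376 = 0.259725
B_occi = 1 / 0.259725 = 3.8502
Highest B → broadest niche (most generalist): Sceloporus graciosus (B = 5.69).

Sceloporus graciosus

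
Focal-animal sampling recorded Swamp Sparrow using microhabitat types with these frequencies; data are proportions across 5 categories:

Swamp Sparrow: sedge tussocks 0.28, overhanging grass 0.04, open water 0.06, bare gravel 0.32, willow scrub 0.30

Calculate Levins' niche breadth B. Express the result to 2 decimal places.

Σpᵢ² = 0.28² + 0.04² + 0.06² + 0.32² + 0.30² = 0.0784 + 0.0016 + 0.0036 + 0.1024 + 0.0900 = 0.2760
B = 1 / 0.2760 = 3.6232

3.62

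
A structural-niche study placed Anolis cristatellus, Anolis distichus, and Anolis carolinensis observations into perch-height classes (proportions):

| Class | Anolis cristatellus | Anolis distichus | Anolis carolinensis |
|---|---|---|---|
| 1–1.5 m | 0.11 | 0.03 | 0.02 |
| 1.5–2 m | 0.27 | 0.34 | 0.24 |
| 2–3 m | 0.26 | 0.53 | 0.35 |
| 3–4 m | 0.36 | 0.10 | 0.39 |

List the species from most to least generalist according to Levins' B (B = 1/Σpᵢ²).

Anolis cristatellus > Anolis carolinensis > Anolis distichus

Σp_crisᵢ² = 0.11² + 0.27² + 0.26² + 0.36² = 0.0121 + 0.0729 + 0.0676 + 0.1296 = 0.2822
B_cris = 1 / 0.2822 = 3.5436
Σp_distᵢ² = 0.03² + 0.34² + 0.53² + 0.10² = 0.0009 + 0.1156 + 0.2809 + 0.0100 = 0.4074
B_dist = 1 / 0.4074 = 2.4546
Σp_caroᵢ² = 0.02² + 0.24² + 0.35² + 0.39² = 0.0004 + 0.0576 + 0.1225 + 0.1521 = 0.3326
B_caro = 1 / 0.3326 = 3.0066
Ranking by B (broadest → narrowest): Anolis cristatellus (3.54) > Anolis carolinensis (3.01) > Anolis distichus (2.45)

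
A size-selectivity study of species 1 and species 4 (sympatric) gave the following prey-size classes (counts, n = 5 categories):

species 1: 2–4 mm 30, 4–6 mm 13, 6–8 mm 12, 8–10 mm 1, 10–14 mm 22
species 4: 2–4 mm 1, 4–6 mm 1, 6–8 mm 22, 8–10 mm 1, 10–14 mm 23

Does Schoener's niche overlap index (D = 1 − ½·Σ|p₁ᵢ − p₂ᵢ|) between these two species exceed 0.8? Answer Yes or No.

Proportions for species 1 (n=78): 30/78=0.3846, 13/78=0.1667, 12/78=0.1538, 1/78=0.0128, 22/78=0.2821
Proportions for species 4 (n=48): 1/48=0.0208, 1/48=0.0208, 22/48=0.4583, 1/48=0.0208, 23/48=0.4792
Σ|p₁ᵢ − p₂ᵢ| = 0.3638 + 0.1459 + 0.3045 + 0.0080 + 0.1971 = 1.0193
D = 1 − ½ × 1.0193 = 1 − 0.50965 = 0.49035
D = 0.49035 < 0.8 → No.

No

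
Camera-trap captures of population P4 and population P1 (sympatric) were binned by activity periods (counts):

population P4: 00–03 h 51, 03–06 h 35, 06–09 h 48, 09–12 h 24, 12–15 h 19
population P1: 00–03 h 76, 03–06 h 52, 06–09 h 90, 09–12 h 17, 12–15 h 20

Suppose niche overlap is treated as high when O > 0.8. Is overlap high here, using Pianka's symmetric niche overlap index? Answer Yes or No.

Proportions for population P4 (n=177): 51/177=0.2881, 35/177=0.1977, 48/177=0.2712, 24/177=0.1356, 19/177=0.1073
Proportions for population P1 (n=255): 76/255=0.2980, 52/255=0.2039, 90/255=0.3529, 17/255=0.0667, 20/255=0.0784
Σ p₁ᵢp₂ᵢ = 0.085854 + 0.040311 + 0.095706 + 0.009045 + 0.008412 = 0.239328
Σp_1ᵢ² = 0.2881² + 0.1977² + 0.2712² + 0.1356² + 0.1073² = 0.083002 + 0.039085 + 0.073549 + 0.018387 + 0.011513 = 0.225536
Σp_2ᵢ² = 0.2980² + 0.2039² + 0.3529² + 0.0667² + 0.0784² = 0.088804 + 0.041575 + 0.124538 + 0.004449 + 0.006147 = 0.265513
O = 0.239328 / √(0.225536 × 0.265513) = 0.239328 / 0.2447095 = 0.9780
O = 0.9780 > 0.8 → Yes.

Yes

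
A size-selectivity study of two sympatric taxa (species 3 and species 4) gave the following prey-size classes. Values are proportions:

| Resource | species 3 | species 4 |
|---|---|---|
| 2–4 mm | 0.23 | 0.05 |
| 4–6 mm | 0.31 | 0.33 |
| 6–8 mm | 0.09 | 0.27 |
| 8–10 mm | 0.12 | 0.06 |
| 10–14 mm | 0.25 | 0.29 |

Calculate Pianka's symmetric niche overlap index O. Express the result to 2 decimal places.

Σ p₁ᵢp₂ᵢ = 0.0115 + 0.1023 + 0.0243 + 0.0072 + 0.0725 = 0.2178
Σp_1ᵢ² = 0.23² + 0.31² + 0.09² + 0.12² + 0.25² = 0.0529 + 0.0961 + 0.0081 + 0.0144 + 0.0625 = 0.2340
Σp_2ᵢ² = 0.05² + 0.33² + 0.27² + 0.06² + 0.29² = 0.0025 + 0.1089 + 0.0729 + 0.0036 + 0.0841 = 0.2720
O = 0.2178 / √(0.2340 × 0.2720) = 0.2178 / 0.25229 = 0.8633

0.86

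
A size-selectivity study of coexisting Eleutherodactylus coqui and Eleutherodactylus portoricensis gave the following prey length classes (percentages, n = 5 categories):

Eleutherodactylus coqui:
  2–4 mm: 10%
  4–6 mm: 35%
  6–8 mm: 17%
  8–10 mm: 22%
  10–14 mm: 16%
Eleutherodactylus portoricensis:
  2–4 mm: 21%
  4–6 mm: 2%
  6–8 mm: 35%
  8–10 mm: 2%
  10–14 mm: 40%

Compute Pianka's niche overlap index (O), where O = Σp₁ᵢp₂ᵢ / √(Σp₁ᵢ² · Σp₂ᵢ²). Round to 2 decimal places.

0.56

Convert percentages to proportions (divide by 100).
Σ p₁ᵢp₂ᵢ = 0.0210 + 0.0070 + 0.0595 + 0.0044 + 0.0640 = 0.1559
Σp_1ᵢ² = 0.10² + 0.35² + 0.17² + 0.22² + 0.16² = 0.0100 + 0.1225 + 0.0289 + 0.0484 + 0.0256 = 0.2354
Σp_2ᵢ² = 0.21² + 0.02² + 0.35² + 0.02² + 0.40² = 0.0441 + 0.0004 + 0.1225 + 0.0004 + 0.1600 = 0.3274
O = 0.1559 / √(0.2354 × 0.3274) = 0.1559 / 0.27761 = 0.5616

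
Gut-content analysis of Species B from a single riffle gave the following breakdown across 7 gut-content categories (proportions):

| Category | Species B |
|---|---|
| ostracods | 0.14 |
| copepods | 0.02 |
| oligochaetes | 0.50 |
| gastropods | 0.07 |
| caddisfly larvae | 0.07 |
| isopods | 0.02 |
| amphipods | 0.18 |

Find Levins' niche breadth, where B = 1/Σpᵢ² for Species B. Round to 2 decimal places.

3.20

Σpᵢ² = 0.14² + 0.02² + 0.50² + 0.07² + 0.07² + 0.02² + 0.18² = 0.0196 + 0.0004 + 0.2500 + 0.0049 + 0.0049 + 0.0004 + 0.0324 = 0.3126
B = 1 / 0.3126 = 3.1990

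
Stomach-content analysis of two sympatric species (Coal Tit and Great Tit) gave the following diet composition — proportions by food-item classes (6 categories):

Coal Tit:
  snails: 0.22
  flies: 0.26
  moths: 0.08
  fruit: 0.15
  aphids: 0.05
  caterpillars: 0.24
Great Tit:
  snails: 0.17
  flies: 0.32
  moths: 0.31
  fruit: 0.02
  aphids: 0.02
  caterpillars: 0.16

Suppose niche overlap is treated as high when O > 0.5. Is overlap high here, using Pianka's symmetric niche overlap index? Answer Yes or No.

Yes

Σ p₁ᵢp₂ᵢ = 0.0374 + 0.0832 + 0.0248 + 0.0030 + 0.0010 + 0.0384 = 0.1878
Σp_1ᵢ² = 0.22² + 0.26² + 0.08² + 0.15² + 0.05² + 0.24² = 0.0484 + 0.0676 + 0.0064 + 0.0225 + 0.0025 + 0.0576 = 0.2050
Σp_2ᵢ² = 0.17² + 0.32² + 0.31² + 0.02² + 0.02² + 0.16² = 0.0289 + 0.1024 + 0.0961 + 0.0004 + 0.0004 + 0.0256 = 0.2538
O = 0.1878 / √(0.2050 × 0.2538) = 0.1878 / 0.22810 = 0.8233
O = 0.8233 > 0.5 → Yes.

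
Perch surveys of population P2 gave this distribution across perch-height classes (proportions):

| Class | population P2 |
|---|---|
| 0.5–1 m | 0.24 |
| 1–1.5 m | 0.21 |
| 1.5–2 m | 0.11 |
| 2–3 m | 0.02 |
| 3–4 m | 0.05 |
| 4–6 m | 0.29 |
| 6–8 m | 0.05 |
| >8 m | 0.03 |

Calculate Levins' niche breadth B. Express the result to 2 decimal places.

Σpᵢ² = 0.24² + 0.21² + 0.11² + 0.02² + 0.05² + 0.29² + 0.05² + 0.03² = 0.0576 + 0.0441 + 0.0121 + 0.0004 + 0.0025 + 0.0841 + 0.0025 + 0.0009 = 0.2042
B = 1 / 0.2042 = 4.8972

4.90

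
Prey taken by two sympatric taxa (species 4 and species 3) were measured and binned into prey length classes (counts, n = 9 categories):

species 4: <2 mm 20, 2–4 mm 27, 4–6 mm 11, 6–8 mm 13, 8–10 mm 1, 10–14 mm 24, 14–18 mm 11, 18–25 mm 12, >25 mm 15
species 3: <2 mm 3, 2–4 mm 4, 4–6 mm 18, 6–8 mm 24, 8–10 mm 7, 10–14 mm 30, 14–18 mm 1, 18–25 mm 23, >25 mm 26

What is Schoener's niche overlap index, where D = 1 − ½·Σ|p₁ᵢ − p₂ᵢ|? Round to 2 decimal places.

0.63

Proportions for species 4 (n=134): 20/134=0.1493, 27/134=0.2015, 11/134=0.0821, 13/134=0.0970, 1/134=0.0075, 24/134=0.1791, 11/134=0.0821, 12/134=0.0896, 15/134=0.1119
Proportions for species 3 (n=136): 3/136=0.0221, 4/136=0.0294, 18/136=0.1324, 24/136=0.1765, 7/136=0.0515, 30/136=0.2206, 1/136=0.0074, 23/136=0.1691, 26/136=0.1912
Σ|p₁ᵢ − p₂ᵢ| = 0.1272 + 0.1721 + 0.0503 + 0.0795 + 0.0440 + 0.0415 + 0.0747 + 0.0795 + 0.0793 = 0.7481
D = 1 − ½ × 0.7481 = 1 − 0.37405 = 0.62595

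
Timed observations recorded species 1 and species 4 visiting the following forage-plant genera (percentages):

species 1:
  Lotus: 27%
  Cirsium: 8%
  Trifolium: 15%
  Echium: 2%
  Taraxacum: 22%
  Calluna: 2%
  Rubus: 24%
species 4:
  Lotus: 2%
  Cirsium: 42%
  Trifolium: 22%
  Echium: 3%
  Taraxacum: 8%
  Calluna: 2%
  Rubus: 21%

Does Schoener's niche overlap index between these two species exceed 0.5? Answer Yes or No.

Yes

Convert percentages to proportions (divide by 100).
Σ|p₁ᵢ − p₂ᵢ| = 0.25 + 0.34 + 0.07 + 0.01 + 0.14 + 0.00 + 0.03 = 0.84
D = 1 − ½ × 0.84 = 1 − 0.420 = 0.5800
D = 0.5800 > 0.5 → Yes.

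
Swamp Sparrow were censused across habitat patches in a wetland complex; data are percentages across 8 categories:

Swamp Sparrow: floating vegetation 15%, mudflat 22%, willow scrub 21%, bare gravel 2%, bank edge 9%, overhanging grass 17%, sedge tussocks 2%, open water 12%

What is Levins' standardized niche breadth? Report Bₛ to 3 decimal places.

0.712

Convert percentages to proportions (divide by 100).
Σpᵢ² = 0.15² + 0.22² + 0.21² + 0.02² + 0.09² + 0.17² + 0.02² + 0.12² = 0.0225 + 0.0484 + 0.0441 + 0.0004 + 0.0081 + 0.0289 + 0.0004 + 0.0144 = 0.1672
B = 1 / 0.1672 = 5.98086
Bₛ = (B − 1)/(n − 1) = (5.98086 − 1)/(8 − 1) = 4.98086/7 = 0.71155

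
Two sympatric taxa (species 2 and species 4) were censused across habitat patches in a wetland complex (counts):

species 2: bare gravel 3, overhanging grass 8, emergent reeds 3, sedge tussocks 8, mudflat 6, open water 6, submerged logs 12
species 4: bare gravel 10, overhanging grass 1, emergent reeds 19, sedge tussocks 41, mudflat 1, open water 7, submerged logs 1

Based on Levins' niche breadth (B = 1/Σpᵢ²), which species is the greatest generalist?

species 2

Proportions for species 2 (n=46): 3/46=0.0652, 8/46=0.1739, 3/46=0.0652, 8/46=0.1739, 6/46=0.1304, 6/46=0.1304, 12/46=0.2609
Proportions for species 4 (n=80): 10/80=0.1250, 1/80=0.0125, 19/80=0.2375, 41/80=0.5125, 1/80=0.0125, 7/80=0.0875, 1/80=0.0125
Σp_2ᵢ² = 0.0652² + 0.1739² + 0.0652² + 0.1739² + 0.1304² + 0.1304² + 0.2609² = 0.004251 + 0.030241 + 0.004251 + 0.030241 + 0.017004 + 0.017004 + 0.068069 = 0.171061
B_2 = 1 / 0.171061 = 5.8459
Σp_4ᵢ² = 0.1250² + 0.0125² + 0.2375² + 0.5125² + 0.0125² + 0.0875² + 0.0125² = 0.015625 + 0.000156 + 0.056406 + 0.262656 + 0.000156 + 0.007656 + 0.000156 = 0.342811
B_4 = 1 / 0.342811 = 2.9171
Highest B → broadest niche (most generalist): species 2 (B = 5.85).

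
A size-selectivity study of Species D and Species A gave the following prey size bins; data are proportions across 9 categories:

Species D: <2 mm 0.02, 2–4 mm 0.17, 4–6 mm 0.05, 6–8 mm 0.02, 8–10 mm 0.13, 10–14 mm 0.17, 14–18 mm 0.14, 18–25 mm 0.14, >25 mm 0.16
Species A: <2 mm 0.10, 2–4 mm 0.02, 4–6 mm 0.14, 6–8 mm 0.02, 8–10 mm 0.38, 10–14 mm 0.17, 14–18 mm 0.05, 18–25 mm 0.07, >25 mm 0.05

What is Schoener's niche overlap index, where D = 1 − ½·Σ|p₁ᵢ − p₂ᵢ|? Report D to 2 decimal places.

Σ|p₁ᵢ − p₂ᵢ| = 0.08 + 0.15 + 0.09 + 0.00 + 0.25 + 0.00 + 0.09 + 0.07 + 0.11 = 0.84
D = 1 − ½ × 0.84 = 1 − 0.420 = 0.5800

0.58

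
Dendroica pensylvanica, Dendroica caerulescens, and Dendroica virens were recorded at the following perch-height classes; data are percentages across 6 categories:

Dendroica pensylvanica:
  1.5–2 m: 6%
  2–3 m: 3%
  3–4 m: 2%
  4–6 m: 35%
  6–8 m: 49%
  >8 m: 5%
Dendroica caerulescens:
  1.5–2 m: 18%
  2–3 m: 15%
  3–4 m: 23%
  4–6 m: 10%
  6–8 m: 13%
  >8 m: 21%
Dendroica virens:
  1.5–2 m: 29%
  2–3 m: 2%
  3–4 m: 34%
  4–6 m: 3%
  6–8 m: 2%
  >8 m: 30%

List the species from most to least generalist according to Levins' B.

Convert percentages to proportions (divide by 100).
Σp_pensᵢ² = 0.06² + 0.03² + 0.02² + 0.35² + 0.49² + 0.05² = 0.0036 + 0.0009 + 0.0004 + 0.1225 + 0.2401 + 0.0025 = 0.3700
B_pens = 1 / 0.3700 = 2.7027
Σp_caerᵢ² = 0.18² + 0.15² + 0.23² + 0.10² + 0.13² + 0.21² = 0.0324 + 0.0225 + 0.0529 + 0.0100 + 0.0169 + 0.0441 = 0.1788
B_caer = 1 / 0.1788 = 5.5928
Σp_vireᵢ² = 0.29² + 0.02² + 0.34² + 0.03² + 0.02² + 0.30² = 0.0841 + 0.0004 + 0.1156 + 0.0009 + 0.0004 + 0.0900 = 0.2914
B_vire = 1 / 0.2914 = 3.4317
Ranking by B (broadest → narrowest): Dendroica caerulescens (5.59) > Dendroica virens (3.43) > Dendroica pensylvanica (2.70)

Dendroica caerulescens > Dendroica virens > Dendroica pensylvanica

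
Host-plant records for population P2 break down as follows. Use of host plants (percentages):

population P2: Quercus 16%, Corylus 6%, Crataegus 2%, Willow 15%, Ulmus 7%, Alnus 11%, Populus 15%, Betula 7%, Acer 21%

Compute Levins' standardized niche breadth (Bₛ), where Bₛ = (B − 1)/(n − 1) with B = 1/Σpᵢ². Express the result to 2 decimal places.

Convert percentages to proportions (divide by 100).
Σpᵢ² = 0.16² + 0.06² + 0.02² + 0.15² + 0.07² + 0.11² + 0.15² + 0.07² + 0.21² = 0.0256 + 0.0036 + 0.0004 + 0.0225 + 0.0049 + 0.0121 + 0.0225 + 0.0049 + 0.0441 = 0.1406
B = 1 / 0.1406 = 7.1124
Bₛ = (B − 1)/(n − 1) = (7.1124 − 1)/(9 − 1) = 6.1124/8 = 0.7641

0.76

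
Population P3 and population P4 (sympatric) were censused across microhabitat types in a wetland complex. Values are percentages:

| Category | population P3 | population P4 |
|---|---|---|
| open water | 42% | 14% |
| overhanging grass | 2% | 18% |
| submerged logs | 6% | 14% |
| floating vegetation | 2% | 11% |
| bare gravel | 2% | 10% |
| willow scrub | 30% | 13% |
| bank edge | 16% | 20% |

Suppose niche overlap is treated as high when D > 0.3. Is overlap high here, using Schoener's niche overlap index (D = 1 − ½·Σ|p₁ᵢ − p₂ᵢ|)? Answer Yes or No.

Yes

Convert percentages to proportions (divide by 100).
Σ|p₁ᵢ − p₂ᵢ| = 0.28 + 0.16 + 0.08 + 0.09 + 0.08 + 0.17 + 0.04 = 0.90
D = 1 − ½ × 0.90 = 1 − 0.450 = 0.5500
D = 0.5500 > 0.3 → Yes.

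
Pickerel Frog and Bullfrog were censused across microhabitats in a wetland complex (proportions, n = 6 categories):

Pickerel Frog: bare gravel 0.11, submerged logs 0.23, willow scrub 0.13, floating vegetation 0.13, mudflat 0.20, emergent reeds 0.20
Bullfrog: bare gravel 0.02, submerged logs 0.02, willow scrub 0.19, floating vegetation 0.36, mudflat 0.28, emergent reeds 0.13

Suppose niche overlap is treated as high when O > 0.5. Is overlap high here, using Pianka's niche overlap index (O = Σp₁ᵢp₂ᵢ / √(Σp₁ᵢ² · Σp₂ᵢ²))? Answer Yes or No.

Yes

Σ p₁ᵢp₂ᵢ = 0.0022 + 0.0046 + 0.0247 + 0.0468 + 0.0560 + 0.0260 = 0.1603
Σp_1ᵢ² = 0.11² + 0.23² + 0.13² + 0.13² + 0.20² + 0.20² = 0.0121 + 0.0529 + 0.0169 + 0.0169 + 0.0400 + 0.0400 = 0.1788
Σp_2ᵢ² = 0.02² + 0.02² + 0.19² + 0.36² + 0.28² + 0.13² = 0.0004 + 0.0004 + 0.0361 + 0.1296 + 0.0784 + 0.0169 = 0.2618
O = 0.1603 / √(0.1788 × 0.2618) = 0.1603 / 0.21636 = 0.7409
O = 0.7409 > 0.5 → Yes.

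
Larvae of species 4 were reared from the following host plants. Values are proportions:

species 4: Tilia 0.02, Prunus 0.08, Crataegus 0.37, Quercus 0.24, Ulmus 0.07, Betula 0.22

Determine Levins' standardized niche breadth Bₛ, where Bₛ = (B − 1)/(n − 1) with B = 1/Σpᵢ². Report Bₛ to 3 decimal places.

0.586

Σpᵢ² = 0.02² + 0.08² + 0.37² + 0.24² + 0.07² + 0.22² = 0.0004 + 0.0064 + 0.1369 + 0.0576 + 0.0049 + 0.0484 = 0.2546
B = 1 / 0.2546 = 3.92773
Bₛ = (B − 1)/(n − 1) = (3.92773 − 1)/(6 − 1) = 2.92773/5 = 0.58555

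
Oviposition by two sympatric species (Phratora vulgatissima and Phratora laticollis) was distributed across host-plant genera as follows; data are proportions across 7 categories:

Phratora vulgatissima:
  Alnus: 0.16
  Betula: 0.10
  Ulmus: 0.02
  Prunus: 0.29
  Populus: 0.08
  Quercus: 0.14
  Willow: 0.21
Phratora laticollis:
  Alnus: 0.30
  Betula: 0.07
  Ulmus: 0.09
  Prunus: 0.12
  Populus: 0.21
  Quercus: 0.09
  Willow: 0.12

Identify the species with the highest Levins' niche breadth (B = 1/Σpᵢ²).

Σp_vulgᵢ² = 0.16² + 0.10² + 0.02² + 0.29² + 0.08² + 0.14² + 0.21² = 0.0256 + 0.0100 + 0.0004 + 0.0841 + 0.0064 + 0.0196 + 0.0441 = 0.1902
B_vulg = 1 / 0.1902 = 5.2576
Σp_latiᵢ² = 0.30² + 0.07² + 0.09² + 0.12² + 0.21² + 0.09² + 0.12² = 0.0900 + 0.0049 + 0.0081 + 0.0144 + 0.0441 + 0.0081 + 0.0144 = 0.1840
B_lati = 1 / 0.1840 = 5.4348
Highest B → broadest niche (most generalist): Phratora laticollis (B = 5.43).

Phratora laticollis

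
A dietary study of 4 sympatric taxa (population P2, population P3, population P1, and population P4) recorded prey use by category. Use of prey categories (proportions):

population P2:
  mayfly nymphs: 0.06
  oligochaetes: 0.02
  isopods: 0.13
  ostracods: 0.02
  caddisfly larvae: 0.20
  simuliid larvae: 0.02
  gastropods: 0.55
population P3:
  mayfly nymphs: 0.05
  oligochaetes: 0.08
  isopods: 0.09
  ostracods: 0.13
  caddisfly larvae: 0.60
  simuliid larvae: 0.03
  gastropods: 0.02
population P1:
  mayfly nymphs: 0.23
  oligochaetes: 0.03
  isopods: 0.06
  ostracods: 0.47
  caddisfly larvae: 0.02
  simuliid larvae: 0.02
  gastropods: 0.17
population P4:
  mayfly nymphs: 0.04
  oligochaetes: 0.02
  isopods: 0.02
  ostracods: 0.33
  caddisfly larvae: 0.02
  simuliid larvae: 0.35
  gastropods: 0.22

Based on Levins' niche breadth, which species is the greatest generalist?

population P4

Σp_P2ᵢ² = 0.06² + 0.02² + 0.13² + 0.02² + 0.20² + 0.02² + 0.55² = 0.0036 + 0.0004 + 0.0169 + 0.0004 + 0.0400 + 0.0004 + 0.3025 = 0.3642
B_P2 = 1 / 0.3642 = 2.7457
Σp_P3ᵢ² = 0.05² + 0.08² + 0.09² + 0.13² + 0.60² + 0.03² + 0.02² = 0.0025 + 0.0064 + 0.0081 + 0.0169 + 0.3600 + 0.0009 + 0.0004 = 0.3952
B_P3 = 1 / 0.3952 = 2.5304
Σp_P1ᵢ² = 0.23² + 0.03² + 0.06² + 0.47² + 0.02² + 0.02² + 0.17² = 0.0529 + 0.0009 + 0.0036 + 0.2209 + 0.0004 + 0.0004 + 0.0289 = 0.3080
B_P1 = 1 / 0.3080 = 3.2468
Σp_P4ᵢ² = 0.04² + 0.02² + 0.02² + 0.33² + 0.02² + 0.35² + 0.22² = 0.0016 + 0.0004 + 0.0004 + 0.1089 + 0.0004 + 0.1225 + 0.0484 = 0.2826
B_P4 = 1 / 0.2826 = 3.5386
Highest B → broadest niche (most generalist): population P4 (B = 3.54).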